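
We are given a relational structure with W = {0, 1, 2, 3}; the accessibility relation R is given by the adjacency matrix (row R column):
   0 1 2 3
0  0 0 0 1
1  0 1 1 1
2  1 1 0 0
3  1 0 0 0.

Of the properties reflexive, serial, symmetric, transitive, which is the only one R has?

serial

Reflexive: no — 0 is not related to itself.
Serial: yes — every world has a successor (e.g. 0 R 3).
Symmetric: no — 1 R 3 but not 3 R 1.
Transitive: no — 1 R 2 and 2 R 0, but not 1 R 0.
Only serial holds.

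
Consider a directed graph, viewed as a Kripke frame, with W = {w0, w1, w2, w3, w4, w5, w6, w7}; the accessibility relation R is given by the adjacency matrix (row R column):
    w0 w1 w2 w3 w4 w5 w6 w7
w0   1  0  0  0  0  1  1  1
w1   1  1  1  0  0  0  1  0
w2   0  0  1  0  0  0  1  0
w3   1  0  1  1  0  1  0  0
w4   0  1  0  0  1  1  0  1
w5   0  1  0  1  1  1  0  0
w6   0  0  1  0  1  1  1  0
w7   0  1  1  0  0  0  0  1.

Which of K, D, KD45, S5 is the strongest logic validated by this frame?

Serial (axiom D): yes — every world has a successor (e.g. w0 R w0).
Euclidean (axiom 5): no — w0 R w5 and w0 R w6, but not w5 R w6.
Transitive (axiom 4): no — w0 R w5 and w5 R w1, but not w0 R w1.
Reflexive (axiom T): yes — every world is R-related to itself.
So F validates K, D; KD45 would additionally require R to be Euclidean and transitive. The strongest is D.

D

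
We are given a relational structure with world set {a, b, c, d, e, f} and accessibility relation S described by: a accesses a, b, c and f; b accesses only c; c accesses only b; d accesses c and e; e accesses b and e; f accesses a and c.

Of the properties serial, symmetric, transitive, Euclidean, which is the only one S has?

Serial: yes — every world has a successor (e.g. a S a).
Symmetric: no — a S b but not b S a.
Transitive: no — d S c and c S b, but not d S b.
Euclidean: no — a S b and a S f, but not b S f.
Only serial holds.

serial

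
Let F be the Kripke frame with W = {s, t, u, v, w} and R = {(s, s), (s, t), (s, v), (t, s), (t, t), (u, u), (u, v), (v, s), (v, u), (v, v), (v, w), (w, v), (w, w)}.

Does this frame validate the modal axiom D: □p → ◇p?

Yes

Axiom D corresponds to the accessibility relation being serial.
Serial: yes — every world has a successor (e.g. s R s).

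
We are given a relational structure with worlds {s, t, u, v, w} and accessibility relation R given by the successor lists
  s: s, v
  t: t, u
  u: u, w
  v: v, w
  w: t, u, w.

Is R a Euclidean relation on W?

No

Euclidean: no — w R u and w R t, but not u R t.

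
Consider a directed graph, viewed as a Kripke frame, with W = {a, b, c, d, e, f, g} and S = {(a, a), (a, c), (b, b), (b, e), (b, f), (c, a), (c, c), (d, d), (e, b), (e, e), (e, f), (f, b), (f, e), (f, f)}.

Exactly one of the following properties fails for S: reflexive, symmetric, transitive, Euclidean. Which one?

Reflexive: no — g is not related to itself.
Symmetric: yes — every pair in S has its reverse in S.
Transitive: yes — every two-step S-path is closed by a direct edge.
Euclidean: yes — any two successors of a common world are S-related.
Only reflexive fails.

reflexive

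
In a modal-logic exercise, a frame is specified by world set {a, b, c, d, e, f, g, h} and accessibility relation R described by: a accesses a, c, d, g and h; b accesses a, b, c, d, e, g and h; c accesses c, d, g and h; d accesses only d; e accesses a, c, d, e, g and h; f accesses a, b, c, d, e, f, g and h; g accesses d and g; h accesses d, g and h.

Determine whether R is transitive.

Transitive: yes — every two-step R-path is closed by a direct edge.

Yes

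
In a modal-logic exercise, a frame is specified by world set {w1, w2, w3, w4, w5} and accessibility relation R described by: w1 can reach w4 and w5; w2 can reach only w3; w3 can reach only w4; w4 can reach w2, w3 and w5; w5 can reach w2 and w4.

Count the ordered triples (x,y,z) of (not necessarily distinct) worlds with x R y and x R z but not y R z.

Enumerating: (w1,w4,w4), (w1,w5,w5), (w2,w3,w3), (w3,w4,w4), (w4,w2,w2), (w4,w2,w5), (w4,w3,w2), (w4,w3,w3), (w4,w3,w5), (w4,w5,w3), (w4,w5,w5), (w5,w2,w2), (w5,w2,w4), (w5,w4,w4).

14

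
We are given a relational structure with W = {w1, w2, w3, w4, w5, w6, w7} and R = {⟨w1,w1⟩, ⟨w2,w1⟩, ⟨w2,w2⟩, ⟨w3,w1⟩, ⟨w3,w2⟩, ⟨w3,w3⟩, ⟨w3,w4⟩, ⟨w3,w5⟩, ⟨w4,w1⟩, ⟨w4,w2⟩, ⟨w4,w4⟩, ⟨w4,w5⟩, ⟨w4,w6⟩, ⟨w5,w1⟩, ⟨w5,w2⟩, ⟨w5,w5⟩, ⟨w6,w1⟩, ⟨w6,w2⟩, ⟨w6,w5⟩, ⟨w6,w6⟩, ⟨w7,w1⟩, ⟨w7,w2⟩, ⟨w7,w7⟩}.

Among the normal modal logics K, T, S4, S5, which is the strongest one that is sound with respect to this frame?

Reflexive (axiom T): yes — every world is R-related to itself.
Transitive (axiom 4): no — w3 R w4 and w4 R w6, but not w3 R w6.
Euclidean (axiom 5): no — w3 R w1 and w3 R w2, but not w1 R w2.
So F validates K, T; S4 would additionally require R to be transitive. The strongest is T.

T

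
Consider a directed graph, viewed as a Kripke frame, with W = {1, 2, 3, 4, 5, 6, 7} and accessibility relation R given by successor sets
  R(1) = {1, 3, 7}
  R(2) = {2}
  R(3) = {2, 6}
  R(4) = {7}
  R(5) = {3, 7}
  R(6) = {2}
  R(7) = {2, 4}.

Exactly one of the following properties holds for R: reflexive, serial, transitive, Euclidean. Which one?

Reflexive: no — 3 is not related to itself.
Serial: yes — every world has a successor (e.g. 1 R 1).
Transitive: no — 1 R 3 and 3 R 2, but not 1 R 2.
Euclidean: no — 1 R 3 and 1 R 7, but not 3 R 7.
Only serial holds.

serial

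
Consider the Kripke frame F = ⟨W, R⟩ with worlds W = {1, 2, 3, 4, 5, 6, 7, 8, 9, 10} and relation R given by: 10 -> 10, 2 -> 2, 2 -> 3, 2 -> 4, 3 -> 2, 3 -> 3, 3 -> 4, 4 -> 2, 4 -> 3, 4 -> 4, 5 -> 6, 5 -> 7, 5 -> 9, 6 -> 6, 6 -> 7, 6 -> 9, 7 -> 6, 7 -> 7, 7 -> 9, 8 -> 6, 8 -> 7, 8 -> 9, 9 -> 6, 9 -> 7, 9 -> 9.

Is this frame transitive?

Transitive: yes — every two-step R-path is closed by a direct edge.

Yes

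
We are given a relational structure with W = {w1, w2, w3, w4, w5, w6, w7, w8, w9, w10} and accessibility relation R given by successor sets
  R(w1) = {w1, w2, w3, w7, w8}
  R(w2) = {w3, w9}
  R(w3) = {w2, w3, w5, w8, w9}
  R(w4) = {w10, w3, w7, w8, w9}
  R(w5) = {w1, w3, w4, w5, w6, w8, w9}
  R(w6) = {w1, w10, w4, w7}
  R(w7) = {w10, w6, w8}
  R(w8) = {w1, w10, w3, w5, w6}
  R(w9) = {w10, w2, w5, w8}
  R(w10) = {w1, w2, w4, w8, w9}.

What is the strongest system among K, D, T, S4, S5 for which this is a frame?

Serial (axiom D): yes — every world has a successor (e.g. w1 R w1).
Reflexive (axiom T): no — w2 is not related to itself.
Transitive (axiom 4): no — w1 R w2 and w2 R w9, but not w1 R w9.
Euclidean (axiom 5): no — w1 R w2 and w1 R w7, but not w2 R w7.
So F validates K, D; T would additionally require R to be reflexive. The strongest is D.

D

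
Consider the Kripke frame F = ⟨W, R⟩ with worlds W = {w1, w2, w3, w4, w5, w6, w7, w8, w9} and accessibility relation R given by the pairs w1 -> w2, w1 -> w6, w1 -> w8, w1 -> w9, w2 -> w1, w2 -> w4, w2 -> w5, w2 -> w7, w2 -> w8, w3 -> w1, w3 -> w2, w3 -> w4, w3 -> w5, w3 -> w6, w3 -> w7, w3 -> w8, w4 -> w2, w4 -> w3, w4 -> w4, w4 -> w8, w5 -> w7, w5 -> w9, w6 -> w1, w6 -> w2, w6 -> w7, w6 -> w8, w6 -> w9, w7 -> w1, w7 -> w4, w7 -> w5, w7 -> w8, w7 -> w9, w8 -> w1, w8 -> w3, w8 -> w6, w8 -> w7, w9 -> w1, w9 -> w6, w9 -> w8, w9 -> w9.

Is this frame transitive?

Transitive: no — w1 R w2 and w2 R w4, but not w1 R w4.

No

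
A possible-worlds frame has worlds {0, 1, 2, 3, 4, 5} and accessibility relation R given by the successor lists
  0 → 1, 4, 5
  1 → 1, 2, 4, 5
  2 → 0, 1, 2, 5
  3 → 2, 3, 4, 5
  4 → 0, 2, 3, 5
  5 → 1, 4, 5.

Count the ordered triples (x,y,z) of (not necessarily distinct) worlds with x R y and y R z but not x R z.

Enumerating: (0,1,2), (0,4,0), (0,4,2), (0,4,3), (1,2,0), (1,4,0), (1,4,3), (2,0,4), (2,1,4), (2,5,4), (3,2,0), (3,2,1), … and 12 more.
Total: 24.

24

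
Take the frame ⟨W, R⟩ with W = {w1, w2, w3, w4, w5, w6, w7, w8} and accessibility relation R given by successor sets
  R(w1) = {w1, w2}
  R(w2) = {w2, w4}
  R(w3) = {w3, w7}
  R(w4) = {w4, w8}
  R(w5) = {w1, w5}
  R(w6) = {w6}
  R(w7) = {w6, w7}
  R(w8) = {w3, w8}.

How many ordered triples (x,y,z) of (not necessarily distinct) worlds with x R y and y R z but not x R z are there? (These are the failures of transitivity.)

6

Enumerating: (w1,w2,w4), (w2,w4,w8), (w3,w7,w6), (w4,w8,w3), (w5,w1,w2), (w8,w3,w7).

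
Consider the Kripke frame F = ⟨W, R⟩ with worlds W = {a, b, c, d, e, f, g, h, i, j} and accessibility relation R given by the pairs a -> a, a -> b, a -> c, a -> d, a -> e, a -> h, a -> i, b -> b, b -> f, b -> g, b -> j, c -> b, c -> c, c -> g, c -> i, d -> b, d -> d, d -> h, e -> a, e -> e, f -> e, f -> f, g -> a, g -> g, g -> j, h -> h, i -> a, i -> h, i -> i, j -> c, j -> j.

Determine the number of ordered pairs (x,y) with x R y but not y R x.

Enumerating: (a,b), (a,c), (a,d), (a,h), (b,f), (b,g), (b,j), (c,b), (c,g), (c,i), (d,b), (d,h), (f,e), (g,a), (g,j), (i,h), (j,c).

17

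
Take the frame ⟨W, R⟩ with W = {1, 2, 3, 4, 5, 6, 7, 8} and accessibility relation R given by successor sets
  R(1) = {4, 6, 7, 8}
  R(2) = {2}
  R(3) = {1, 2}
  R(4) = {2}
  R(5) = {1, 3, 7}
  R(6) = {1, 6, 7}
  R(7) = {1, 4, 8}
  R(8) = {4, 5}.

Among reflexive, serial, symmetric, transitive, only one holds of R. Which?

serial

Reflexive: no — 1 is not related to itself.
Serial: yes — every world has a successor (e.g. 1 R 4).
Symmetric: no — 1 R 4 but not 4 R 1.
Transitive: no — 1 R 4 and 4 R 2, but not 1 R 2.
Only serial holds.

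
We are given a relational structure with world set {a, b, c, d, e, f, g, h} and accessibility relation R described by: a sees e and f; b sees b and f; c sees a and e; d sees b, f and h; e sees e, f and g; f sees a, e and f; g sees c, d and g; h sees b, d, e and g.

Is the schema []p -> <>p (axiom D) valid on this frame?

Yes

The schema D characterises exactly the serial frames.
Serial: yes — every world has a successor (e.g. a R e).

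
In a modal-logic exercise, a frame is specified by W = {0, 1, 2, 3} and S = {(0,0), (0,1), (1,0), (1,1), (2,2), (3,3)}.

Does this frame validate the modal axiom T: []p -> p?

Yes

By correspondence theory, T is valid on a frame iff S is reflexive.
Reflexive: yes — every world is S-related to itself.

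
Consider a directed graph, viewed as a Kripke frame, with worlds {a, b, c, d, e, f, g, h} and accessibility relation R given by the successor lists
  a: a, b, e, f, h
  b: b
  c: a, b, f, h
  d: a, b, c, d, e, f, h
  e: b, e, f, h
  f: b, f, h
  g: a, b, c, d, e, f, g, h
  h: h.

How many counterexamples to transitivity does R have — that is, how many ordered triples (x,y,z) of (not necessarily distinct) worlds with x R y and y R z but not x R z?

1

Enumerating: (c,a,e).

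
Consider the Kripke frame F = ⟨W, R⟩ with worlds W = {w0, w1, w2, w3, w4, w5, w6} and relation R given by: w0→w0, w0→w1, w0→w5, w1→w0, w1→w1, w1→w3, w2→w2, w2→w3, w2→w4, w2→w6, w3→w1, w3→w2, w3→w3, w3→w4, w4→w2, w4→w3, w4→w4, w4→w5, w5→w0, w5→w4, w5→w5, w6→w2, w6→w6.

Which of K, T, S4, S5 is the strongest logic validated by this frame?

T

Reflexive (axiom T): yes — every world is R-related to itself.
Transitive (axiom 4): no — w0 R w1 and w1 R w3, but not w0 R w3.
Euclidean (axiom 5): no — w0 R w1 and w0 R w5, but not w1 R w5.
So F validates K, T; S4 would additionally require R to be transitive. The strongest is T.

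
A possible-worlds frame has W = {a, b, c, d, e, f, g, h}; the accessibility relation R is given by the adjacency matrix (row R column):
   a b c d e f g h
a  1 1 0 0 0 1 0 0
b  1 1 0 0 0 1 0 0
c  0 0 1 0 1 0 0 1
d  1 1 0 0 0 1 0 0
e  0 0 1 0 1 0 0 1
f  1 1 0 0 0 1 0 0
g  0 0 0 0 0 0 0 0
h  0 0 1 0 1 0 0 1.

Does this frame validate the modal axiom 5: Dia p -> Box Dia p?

Yes

By correspondence theory, 5 is valid on a frame iff R is Euclidean.
Euclidean: yes — any two successors of a common world are R-related.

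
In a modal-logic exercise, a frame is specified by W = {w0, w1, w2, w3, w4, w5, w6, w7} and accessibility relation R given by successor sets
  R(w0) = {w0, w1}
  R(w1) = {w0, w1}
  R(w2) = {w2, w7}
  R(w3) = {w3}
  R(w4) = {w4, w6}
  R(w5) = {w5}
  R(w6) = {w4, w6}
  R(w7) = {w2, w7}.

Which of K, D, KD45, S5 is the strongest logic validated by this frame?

S5

Serial (axiom D): yes — every world has a successor (e.g. w0 R w0).
Euclidean (axiom 5): yes — any two successors of a common world are R-related.
Transitive (axiom 4): yes — every two-step R-path is closed by a direct edge.
Reflexive (axiom T): yes — every world is R-related to itself.
So F validates K, D, KD45, S5. The strongest is S5.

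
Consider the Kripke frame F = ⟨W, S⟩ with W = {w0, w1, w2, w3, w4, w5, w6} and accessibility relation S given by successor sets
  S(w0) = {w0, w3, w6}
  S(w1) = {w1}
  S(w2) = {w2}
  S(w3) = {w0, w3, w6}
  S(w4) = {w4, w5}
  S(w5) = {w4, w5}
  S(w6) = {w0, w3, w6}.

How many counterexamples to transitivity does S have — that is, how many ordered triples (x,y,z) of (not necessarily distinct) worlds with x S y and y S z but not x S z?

S is transitive; there are no such tuples.

0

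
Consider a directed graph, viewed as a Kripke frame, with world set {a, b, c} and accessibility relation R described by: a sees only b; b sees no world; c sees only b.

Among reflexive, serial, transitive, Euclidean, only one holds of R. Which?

transitive

Reflexive: no — a is not related to itself.
Serial: no — b has no R-successor.
Transitive: yes — every two-step R-path is closed by a direct edge.
Euclidean: no — a R b and a R b, but not b R b.
Only transitive holds.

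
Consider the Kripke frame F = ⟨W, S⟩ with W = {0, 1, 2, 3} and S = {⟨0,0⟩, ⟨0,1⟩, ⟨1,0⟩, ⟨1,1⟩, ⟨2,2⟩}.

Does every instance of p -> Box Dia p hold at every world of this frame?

By correspondence theory, B is valid on a frame iff S is symmetric.
Symmetric: yes — every pair in S has its reverse in S.

Yes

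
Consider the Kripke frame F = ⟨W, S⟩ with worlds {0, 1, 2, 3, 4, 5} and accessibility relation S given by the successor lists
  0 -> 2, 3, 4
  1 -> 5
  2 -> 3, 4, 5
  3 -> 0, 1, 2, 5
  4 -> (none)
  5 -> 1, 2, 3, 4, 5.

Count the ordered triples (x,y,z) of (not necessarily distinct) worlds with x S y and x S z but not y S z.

Enumerating: (0,2,2), (0,3,3), (0,3,4), (0,4,2), (0,4,3), (0,4,4), (2,3,3), (2,3,4), (2,4,3), (2,4,4), (2,4,5), (3,0,0), … and 22 more.
Total: 34.

34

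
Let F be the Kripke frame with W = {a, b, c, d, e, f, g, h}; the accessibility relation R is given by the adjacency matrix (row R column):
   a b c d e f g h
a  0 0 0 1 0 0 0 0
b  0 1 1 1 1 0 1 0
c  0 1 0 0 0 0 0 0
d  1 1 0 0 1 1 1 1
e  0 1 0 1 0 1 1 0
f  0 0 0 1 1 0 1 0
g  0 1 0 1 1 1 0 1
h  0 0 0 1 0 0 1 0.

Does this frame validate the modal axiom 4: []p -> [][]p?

No

By correspondence theory, 4 is valid on a frame iff R is transitive.
Transitive: no — a R d and d R b, but not a R b.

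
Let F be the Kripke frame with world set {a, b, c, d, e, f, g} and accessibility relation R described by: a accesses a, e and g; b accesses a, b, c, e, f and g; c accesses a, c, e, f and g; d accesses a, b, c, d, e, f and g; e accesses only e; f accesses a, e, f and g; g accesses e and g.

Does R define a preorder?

Yes

Reflexive: yes — every world is R-related to itself.
Transitive: yes — every two-step R-path is closed by a direct edge.
So R is a preorder.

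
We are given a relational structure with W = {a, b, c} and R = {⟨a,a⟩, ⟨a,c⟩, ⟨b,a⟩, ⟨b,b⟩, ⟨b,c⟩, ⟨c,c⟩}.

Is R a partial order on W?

Yes

Reflexive: yes — every world is R-related to itself.
Transitive: yes — every two-step R-path is closed by a direct edge.
Antisymmetric: yes — no distinct pair is related both ways.
So R is a partial order.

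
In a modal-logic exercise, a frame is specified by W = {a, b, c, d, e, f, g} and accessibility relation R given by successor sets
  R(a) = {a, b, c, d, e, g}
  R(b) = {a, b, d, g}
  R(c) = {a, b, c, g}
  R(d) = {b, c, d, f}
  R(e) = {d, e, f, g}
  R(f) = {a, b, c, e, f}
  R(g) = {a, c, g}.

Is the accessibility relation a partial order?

No

Reflexive: yes — every world is R-related to itself.
Transitive: no — a R d and d R f, but not a R f.
Antisymmetric: no — a R b and b R a with a ≠ b.
So R is not a partial order.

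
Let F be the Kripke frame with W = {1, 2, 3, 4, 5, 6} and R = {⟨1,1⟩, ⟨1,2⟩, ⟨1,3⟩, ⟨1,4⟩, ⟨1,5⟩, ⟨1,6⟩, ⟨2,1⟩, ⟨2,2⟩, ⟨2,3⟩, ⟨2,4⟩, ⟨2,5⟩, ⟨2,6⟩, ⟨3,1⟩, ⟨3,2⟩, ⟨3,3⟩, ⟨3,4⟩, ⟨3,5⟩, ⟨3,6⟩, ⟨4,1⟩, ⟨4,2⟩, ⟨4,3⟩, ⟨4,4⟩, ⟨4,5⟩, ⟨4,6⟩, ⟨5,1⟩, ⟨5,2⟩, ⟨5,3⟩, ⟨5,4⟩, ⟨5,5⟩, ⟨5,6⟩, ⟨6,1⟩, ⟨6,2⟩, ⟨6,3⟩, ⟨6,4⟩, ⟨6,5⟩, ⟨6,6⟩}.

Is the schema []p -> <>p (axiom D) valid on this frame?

Yes

Axiom D corresponds to the accessibility relation being serial.
Serial: yes — every world has a successor (e.g. 1 R 1).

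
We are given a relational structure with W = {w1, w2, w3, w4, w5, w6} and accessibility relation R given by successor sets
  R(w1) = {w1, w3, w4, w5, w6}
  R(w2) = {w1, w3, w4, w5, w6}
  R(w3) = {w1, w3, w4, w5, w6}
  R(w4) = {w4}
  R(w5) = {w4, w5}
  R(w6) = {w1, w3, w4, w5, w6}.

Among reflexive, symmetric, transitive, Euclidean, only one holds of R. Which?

Reflexive: no — w2 is not related to itself.
Symmetric: no — w1 R w4 but not w4 R w1.
Transitive: yes — every two-step R-path is closed by a direct edge.
Euclidean: no — w1 R w4 and w1 R w3, but not w4 R w3.
Only transitive holds.

transitive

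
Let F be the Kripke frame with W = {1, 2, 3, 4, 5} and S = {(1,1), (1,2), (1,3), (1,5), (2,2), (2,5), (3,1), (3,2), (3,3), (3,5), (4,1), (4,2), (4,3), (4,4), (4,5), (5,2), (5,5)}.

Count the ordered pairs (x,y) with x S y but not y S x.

8

Enumerating: (1,2), (1,5), (3,2), (3,5), (4,1), (4,2), (4,3), (4,5).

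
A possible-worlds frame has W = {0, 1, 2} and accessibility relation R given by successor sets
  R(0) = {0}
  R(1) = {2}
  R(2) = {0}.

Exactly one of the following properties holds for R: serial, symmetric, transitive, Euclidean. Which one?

serial

Serial: yes — every world has a successor (e.g. 0 R 0).
Symmetric: no — 1 R 2 but not 2 R 1.
Transitive: no — 1 R 2 and 2 R 0, but not 1 R 0.
Euclidean: no — 1 R 2 and 1 R 2, but not 2 R 2.
Only serial holds.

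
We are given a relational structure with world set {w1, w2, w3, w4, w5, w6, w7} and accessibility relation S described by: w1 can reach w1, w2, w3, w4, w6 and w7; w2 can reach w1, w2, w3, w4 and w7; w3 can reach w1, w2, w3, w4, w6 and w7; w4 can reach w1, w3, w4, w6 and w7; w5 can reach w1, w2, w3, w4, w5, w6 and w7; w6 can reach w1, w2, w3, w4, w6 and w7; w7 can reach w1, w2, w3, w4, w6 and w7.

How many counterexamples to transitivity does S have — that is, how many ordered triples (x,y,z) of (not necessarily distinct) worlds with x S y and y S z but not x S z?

8

Enumerating: (w2,w1,w6), (w2,w3,w6), (w2,w4,w6), (w2,w7,w6), (w4,w1,w2), (w4,w3,w2), (w4,w6,w2), (w4,w7,w2).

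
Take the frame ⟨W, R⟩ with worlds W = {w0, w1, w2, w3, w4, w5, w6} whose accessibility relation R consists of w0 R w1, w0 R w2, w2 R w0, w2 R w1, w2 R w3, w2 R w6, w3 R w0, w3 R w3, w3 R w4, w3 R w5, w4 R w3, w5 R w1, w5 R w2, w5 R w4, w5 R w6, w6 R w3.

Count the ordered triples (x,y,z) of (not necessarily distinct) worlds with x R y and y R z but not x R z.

21

Enumerating: (w0,w2,w0), (w0,w2,w3), (w0,w2,w6), (w2,w0,w2), (w2,w3,w4), (w2,w3,w5), (w3,w0,w1), (w3,w0,w2), (w3,w5,w1), (w3,w5,w2), (w3,w5,w6), (w4,w3,w0), … and 9 more.
Total: 21.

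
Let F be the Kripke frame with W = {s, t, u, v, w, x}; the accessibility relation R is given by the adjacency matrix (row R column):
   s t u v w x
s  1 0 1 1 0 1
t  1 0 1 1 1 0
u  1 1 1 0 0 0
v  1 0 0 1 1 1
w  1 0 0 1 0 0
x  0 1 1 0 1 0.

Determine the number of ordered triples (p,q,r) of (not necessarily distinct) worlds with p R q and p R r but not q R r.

Enumerating: (s,u,v), (s,u,x), (s,v,u), (s,x,s), (s,x,v), (s,x,x), (t,s,w), (t,u,v), (t,u,w), (t,v,u), (t,w,u), (t,w,w), … and 13 more.
Total: 25.

25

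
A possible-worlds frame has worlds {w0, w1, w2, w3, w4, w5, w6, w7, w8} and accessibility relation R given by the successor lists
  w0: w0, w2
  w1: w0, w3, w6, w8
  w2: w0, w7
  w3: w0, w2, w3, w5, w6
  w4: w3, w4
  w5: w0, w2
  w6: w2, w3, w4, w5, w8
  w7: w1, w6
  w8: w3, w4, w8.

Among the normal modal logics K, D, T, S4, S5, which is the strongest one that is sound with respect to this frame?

Serial (axiom D): yes — every world has a successor (e.g. w0 R w0).
Reflexive (axiom T): no — w1 is not related to itself.
Transitive (axiom 4): no — w0 R w2 and w2 R w7, but not w0 R w7.
Euclidean (axiom 5): no — w1 R w0 and w1 R w3, but not w0 R w3.
So F validates K, D; T would additionally require R to be reflexive. The strongest is D.

D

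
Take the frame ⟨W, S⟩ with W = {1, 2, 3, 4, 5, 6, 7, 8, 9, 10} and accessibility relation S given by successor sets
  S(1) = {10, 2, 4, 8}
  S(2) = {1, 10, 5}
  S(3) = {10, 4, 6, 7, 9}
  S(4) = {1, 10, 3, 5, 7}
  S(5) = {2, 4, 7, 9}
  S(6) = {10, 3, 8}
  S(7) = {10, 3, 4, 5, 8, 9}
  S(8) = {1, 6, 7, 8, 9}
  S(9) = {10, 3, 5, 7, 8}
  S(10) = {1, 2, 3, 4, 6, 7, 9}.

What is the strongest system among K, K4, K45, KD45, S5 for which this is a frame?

K

Transitive (axiom 4): no — 1 S 10 and 10 S 3, but not 1 S 3.
Euclidean (axiom 5): no — 1 S 10 and 1 S 8, but not 10 S 8.
Serial (axiom D): yes — every world has a successor (e.g. 1 S 10).
Reflexive (axiom T): no — 1 is not related to itself.
So F validates K; K4 would additionally require S to be transitive. The strongest is K.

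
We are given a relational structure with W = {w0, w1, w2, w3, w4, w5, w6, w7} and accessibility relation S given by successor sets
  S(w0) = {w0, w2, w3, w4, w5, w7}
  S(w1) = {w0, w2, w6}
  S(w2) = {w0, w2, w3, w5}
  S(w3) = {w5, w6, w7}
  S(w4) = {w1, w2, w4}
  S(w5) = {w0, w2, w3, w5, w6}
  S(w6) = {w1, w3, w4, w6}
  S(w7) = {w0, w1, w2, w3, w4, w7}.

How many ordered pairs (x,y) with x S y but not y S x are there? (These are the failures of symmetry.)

12

Enumerating: (w0,w3), (w0,w4), (w1,w0), (w1,w2), (w2,w3), (w4,w1), (w4,w2), (w5,w6), (w6,w4), (w7,w1), (w7,w2), (w7,w4).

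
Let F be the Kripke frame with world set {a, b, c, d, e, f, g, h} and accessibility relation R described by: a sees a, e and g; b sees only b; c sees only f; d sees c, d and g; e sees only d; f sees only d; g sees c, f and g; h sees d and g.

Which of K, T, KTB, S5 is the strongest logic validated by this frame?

Reflexive (axiom T): no — c is not related to itself.
Symmetric (axiom B): no — a R e but not e R a.
Euclidean (axiom 5): no — a R e and a R g, but not e R g.
So F validates K; T would additionally require R to be reflexive. The strongest is K.

K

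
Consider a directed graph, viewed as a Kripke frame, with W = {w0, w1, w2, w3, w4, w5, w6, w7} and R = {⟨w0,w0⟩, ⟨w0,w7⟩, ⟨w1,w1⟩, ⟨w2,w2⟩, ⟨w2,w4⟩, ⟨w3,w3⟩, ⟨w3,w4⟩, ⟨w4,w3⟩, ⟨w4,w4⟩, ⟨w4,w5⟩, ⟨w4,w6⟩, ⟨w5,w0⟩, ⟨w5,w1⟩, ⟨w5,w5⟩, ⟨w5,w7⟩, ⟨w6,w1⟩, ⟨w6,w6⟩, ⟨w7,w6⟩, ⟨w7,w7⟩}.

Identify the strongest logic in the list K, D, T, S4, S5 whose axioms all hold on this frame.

T

Serial (axiom D): yes — every world has a successor (e.g. w0 R w0).
Reflexive (axiom T): yes — every world is R-related to itself.
Transitive (axiom 4): no — w0 R w7 and w7 R w6, but not w0 R w6.
Euclidean (axiom 5): no — w4 R w3 and w4 R w5, but not w3 R w5.
So F validates K, D, T; S4 would additionally require R to be transitive. The strongest is T.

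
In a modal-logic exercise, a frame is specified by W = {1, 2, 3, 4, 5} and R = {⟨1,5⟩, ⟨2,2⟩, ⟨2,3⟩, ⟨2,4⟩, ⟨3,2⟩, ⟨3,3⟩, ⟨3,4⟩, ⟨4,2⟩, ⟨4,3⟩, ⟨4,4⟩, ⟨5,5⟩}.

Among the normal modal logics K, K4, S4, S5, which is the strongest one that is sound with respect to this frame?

K4

Transitive (axiom 4): yes — every two-step R-path is closed by a direct edge.
Reflexive (axiom T): no — 1 is not related to itself.
Euclidean (axiom 5): yes — any two successors of a common world are R-related.
So F validates K, K4; S4 would additionally require R to be reflexive. The strongest is K4.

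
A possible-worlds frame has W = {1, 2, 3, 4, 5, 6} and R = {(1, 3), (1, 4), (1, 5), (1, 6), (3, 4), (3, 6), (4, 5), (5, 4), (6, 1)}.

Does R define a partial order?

No

Reflexive: no — 1 is not related to itself.
Transitive: no — 3 R 4 and 4 R 5, but not 3 R 5.
Antisymmetric: no — 1 R 6 and 6 R 1 with 1 ≠ 6.
So R is not a partial order.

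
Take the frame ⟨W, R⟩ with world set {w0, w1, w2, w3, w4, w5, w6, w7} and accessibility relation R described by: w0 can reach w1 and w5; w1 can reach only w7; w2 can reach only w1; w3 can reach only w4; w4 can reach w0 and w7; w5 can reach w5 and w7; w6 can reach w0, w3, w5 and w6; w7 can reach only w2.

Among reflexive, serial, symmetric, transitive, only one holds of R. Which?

Reflexive: no — w0 is not related to itself.
Serial: yes — every world has a successor (e.g. w0 R w1).
Symmetric: no — w0 R w1 but not w1 R w0.
Transitive: no — w0 R w1 and w1 R w7, but not w0 R w7.
Only serial holds.

serial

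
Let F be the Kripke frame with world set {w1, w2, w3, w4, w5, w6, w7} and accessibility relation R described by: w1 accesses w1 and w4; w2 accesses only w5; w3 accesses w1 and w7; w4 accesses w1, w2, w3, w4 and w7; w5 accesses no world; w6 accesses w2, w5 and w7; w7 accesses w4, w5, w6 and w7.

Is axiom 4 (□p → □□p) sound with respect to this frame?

By correspondence theory, 4 is valid on a frame iff R is transitive.
Transitive: no — w1 R w4 and w4 R w2, but not w1 R w2.

No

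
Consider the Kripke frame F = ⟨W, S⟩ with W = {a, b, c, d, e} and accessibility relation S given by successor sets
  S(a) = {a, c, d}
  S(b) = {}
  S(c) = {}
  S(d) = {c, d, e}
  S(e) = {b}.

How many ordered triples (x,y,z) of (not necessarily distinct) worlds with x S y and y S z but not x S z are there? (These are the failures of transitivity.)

2

Enumerating: (a,d,e), (d,e,b).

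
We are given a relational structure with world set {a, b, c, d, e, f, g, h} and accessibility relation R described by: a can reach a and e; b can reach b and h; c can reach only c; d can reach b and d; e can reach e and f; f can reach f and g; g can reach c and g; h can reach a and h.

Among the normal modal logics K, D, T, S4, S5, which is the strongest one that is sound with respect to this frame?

Serial (axiom D): yes — every world has a successor (e.g. a R a).
Reflexive (axiom T): yes — every world is R-related to itself.
Transitive (axiom 4): no — a R e and e R f, but not a R f.
Euclidean (axiom 5): no — a R e and a R a, but not e R a.
So F validates K, D, T; S4 would additionally require R to be transitive. The strongest is T.

T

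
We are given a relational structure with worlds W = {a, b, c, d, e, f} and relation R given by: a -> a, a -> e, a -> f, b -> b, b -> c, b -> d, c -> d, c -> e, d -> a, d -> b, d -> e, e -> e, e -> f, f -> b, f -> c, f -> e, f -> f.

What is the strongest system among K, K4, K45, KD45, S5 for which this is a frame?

K

Transitive (axiom 4): no — a R f and f R b, but not a R b.
Euclidean (axiom 5): no — b R d and b R c, but not d R c.
Serial (axiom D): yes — every world has a successor (e.g. a R a).
Reflexive (axiom T): no — c is not related to itself.
So F validates K; K4 would additionally require R to be transitive. The strongest is K.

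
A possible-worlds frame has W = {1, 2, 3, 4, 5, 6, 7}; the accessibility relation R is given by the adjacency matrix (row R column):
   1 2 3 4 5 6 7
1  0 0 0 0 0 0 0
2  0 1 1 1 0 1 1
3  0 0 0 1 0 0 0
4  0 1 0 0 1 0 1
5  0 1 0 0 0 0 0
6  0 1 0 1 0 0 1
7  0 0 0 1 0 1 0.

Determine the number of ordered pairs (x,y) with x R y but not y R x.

Enumerating: (2,3), (2,7), (3,4), (4,5), (5,2), (6,4).

6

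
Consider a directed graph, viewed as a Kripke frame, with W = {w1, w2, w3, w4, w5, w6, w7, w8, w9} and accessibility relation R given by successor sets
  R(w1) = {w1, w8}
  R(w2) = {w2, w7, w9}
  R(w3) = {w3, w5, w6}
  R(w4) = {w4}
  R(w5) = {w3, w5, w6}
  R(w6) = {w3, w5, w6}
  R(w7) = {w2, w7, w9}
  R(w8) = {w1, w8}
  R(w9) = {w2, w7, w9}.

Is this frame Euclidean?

Euclidean: yes — any two successors of a common world are R-related.

Yes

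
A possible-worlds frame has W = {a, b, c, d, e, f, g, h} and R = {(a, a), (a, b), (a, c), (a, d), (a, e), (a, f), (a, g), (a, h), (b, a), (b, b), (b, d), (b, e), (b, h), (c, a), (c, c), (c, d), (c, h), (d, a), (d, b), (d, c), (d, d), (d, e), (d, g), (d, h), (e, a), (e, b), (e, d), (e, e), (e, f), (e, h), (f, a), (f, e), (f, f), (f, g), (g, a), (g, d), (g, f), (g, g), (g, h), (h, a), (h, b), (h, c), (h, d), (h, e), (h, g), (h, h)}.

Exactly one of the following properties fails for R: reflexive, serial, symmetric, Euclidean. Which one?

Euclidean

Reflexive: yes — every world is R-related to itself.
Serial: yes — every world has a successor (e.g. a R a).
Symmetric: yes — every pair in R has its reverse in R.
Euclidean: no — a R b and a R c, but not b R c.
Only Euclidean fails.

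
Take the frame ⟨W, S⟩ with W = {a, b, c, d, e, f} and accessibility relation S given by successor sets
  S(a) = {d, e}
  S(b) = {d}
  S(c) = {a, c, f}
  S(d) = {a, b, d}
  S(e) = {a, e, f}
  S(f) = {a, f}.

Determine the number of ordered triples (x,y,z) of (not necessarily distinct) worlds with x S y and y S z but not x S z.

12

Enumerating: (a,d,a), (a,d,b), (a,e,a), (a,e,f), (b,d,a), (b,d,b), (c,a,d), (c,a,e), (d,a,e), (e,a,d), (f,a,d), (f,a,e).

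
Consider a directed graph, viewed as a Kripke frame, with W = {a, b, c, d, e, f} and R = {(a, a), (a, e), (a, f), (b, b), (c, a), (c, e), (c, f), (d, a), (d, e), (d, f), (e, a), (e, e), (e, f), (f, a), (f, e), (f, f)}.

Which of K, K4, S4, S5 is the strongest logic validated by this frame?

Transitive (axiom 4): yes — every two-step R-path is closed by a direct edge.
Reflexive (axiom T): no — c is not related to itself.
Euclidean (axiom 5): yes — any two successors of a common world are R-related.
So F validates K, K4; S4 would additionally require R to be reflexive. The strongest is K4.

K4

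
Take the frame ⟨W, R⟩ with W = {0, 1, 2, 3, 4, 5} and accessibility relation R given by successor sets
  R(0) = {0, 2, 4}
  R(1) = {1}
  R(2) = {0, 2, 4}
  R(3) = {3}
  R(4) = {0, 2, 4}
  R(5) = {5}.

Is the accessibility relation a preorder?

Yes

Reflexive: yes — every world is R-related to itself.
Transitive: yes — every two-step R-path is closed by a direct edge.
So R is a preorder.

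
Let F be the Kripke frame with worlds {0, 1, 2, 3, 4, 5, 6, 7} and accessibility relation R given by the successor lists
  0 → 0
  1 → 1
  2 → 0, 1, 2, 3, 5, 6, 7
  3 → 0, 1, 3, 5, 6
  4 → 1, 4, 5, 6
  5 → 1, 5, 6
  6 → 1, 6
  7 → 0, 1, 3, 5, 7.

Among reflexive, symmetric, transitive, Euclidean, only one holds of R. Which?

Reflexive: yes — every world is R-related to itself.
Symmetric: no — 2 R 0 but not 0 R 2.
Transitive: no — 7 R 3 and 3 R 6, but not 7 R 6.
Euclidean: no — 2 R 0 and 2 R 1, but not 0 R 1.
Only reflexive holds.

reflexive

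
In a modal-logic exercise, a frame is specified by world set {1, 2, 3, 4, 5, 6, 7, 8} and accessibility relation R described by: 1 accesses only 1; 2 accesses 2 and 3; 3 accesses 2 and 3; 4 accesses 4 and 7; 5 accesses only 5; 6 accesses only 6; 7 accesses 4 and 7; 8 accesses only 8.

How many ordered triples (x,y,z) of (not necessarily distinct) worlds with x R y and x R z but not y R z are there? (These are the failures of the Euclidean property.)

R is Euclidean; there are no such tuples.

0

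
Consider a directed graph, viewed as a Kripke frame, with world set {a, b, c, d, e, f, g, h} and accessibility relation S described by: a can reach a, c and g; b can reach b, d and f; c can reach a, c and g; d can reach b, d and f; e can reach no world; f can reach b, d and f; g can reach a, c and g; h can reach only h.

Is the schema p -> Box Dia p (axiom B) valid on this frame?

Yes

The schema B characterises exactly the symmetric frames.
Symmetric: yes — every pair in S has its reverse in S.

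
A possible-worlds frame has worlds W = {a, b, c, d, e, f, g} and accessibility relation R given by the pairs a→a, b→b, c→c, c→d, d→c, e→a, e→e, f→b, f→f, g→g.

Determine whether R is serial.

Serial: yes — every world has a successor (e.g. a R a).

Yes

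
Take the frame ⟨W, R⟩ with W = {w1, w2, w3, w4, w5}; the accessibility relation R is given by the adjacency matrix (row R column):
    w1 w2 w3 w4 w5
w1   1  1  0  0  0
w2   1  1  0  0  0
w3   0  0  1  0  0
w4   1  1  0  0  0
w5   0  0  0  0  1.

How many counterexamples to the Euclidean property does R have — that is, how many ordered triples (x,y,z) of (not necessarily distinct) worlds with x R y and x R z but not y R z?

R is Euclidean; there are no such tuples.

0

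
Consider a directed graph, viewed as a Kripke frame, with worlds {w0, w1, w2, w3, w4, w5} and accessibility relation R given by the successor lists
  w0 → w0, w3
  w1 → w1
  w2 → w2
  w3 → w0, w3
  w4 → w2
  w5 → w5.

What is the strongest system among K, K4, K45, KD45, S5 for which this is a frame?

Transitive (axiom 4): yes — every two-step R-path is closed by a direct edge.
Euclidean (axiom 5): yes — any two successors of a common world are R-related.
Serial (axiom D): yes — every world has a successor (e.g. w0 R w0).
Reflexive (axiom T): no — w4 is not related to itself.
So F validates K, K4, K45, KD45; S5 would additionally require R to be reflexive. The strongest is KD45.

KD45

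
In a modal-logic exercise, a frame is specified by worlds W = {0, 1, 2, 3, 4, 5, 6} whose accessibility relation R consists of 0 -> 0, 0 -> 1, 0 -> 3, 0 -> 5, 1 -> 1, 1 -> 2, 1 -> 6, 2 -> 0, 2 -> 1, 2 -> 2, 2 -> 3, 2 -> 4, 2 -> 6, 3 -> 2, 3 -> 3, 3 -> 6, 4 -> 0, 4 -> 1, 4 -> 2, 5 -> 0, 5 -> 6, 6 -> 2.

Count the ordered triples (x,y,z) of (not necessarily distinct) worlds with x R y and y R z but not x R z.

27

Enumerating: (0,1,2), (0,1,6), (0,3,2), (0,3,6), (0,5,6), (1,2,0), (1,2,3), (1,2,4), (2,0,5), (3,2,0), (3,2,1), (3,2,4), … and 15 more.
Total: 27.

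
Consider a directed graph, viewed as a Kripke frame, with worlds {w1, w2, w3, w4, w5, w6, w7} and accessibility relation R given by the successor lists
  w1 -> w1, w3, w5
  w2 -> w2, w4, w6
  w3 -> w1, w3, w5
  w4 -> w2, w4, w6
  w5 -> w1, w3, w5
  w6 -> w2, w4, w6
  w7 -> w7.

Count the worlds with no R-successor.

R is serial; there are no such worlds.

0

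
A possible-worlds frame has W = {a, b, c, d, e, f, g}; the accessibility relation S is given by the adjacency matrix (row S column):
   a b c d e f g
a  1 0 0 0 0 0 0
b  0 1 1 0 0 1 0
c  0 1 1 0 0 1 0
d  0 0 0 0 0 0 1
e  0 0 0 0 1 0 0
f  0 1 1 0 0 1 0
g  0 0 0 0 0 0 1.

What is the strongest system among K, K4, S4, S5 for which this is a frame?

K4

Transitive (axiom 4): yes — every two-step S-path is closed by a direct edge.
Reflexive (axiom T): no — d is not related to itself.
Euclidean (axiom 5): yes — any two successors of a common world are S-related.
So F validates K, K4; S4 would additionally require S to be reflexive. The strongest is K4.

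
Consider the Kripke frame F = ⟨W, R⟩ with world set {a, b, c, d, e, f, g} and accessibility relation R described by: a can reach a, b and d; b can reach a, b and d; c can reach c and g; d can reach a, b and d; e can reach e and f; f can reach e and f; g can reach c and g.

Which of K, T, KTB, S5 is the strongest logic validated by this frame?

S5

Reflexive (axiom T): yes — every world is R-related to itself.
Symmetric (axiom B): yes — every pair in R has its reverse in R.
Euclidean (axiom 5): yes — any two successors of a common world are R-related.
So F validates K, T, KTB, S5. The strongest is S5.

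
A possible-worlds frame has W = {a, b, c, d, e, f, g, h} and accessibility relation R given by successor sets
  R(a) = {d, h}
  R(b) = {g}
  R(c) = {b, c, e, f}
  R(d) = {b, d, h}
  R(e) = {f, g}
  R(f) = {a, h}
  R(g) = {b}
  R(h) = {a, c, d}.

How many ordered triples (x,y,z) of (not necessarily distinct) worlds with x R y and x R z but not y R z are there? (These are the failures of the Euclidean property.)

31

Enumerating: (a,h,h), (b,g,g), (c,b,b), (c,b,c), (c,b,e), (c,b,f), (c,e,b), (c,e,c), (c,e,e), (c,f,b), (c,f,c), (c,f,e), … and 19 more.
Total: 31.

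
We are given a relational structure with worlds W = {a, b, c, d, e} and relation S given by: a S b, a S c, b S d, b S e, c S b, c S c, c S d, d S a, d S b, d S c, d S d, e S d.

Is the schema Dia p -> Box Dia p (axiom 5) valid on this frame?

No

By correspondence theory, 5 is valid on a frame iff S is Euclidean.
Euclidean: no — a S b and a S c, but not b S c.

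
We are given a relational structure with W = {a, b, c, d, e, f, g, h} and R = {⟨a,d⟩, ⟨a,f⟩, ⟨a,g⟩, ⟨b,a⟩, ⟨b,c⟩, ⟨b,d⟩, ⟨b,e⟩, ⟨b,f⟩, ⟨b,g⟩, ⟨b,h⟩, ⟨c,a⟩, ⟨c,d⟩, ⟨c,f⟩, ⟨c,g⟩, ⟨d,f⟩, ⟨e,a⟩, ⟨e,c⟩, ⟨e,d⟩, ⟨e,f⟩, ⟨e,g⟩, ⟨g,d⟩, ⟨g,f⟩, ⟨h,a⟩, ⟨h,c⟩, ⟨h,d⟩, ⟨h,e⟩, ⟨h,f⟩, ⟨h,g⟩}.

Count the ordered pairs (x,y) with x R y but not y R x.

Enumerating: (a,d), (a,f), (a,g), (b,a), (b,c), (b,d), (b,e), (b,f), (b,g), (b,h), (c,a), (c,d), … and 16 more.
Total: 28.

28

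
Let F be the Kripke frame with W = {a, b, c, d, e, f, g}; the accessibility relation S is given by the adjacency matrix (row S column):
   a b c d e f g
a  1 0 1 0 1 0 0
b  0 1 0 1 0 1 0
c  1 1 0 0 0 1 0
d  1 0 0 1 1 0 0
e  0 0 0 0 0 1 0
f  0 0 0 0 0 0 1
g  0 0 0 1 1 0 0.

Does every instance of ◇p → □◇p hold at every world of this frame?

By correspondence theory, 5 is valid on a frame iff S is Euclidean.
Euclidean: no — a S c and a S e, but not c S e.

No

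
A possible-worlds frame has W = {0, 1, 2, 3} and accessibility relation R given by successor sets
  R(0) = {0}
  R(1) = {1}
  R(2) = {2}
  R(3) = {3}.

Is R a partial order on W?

Reflexive: yes — every world is R-related to itself.
Transitive: yes — every two-step R-path is closed by a direct edge.
Antisymmetric: yes — no distinct pair is related both ways.
So R is a partial order.

Yes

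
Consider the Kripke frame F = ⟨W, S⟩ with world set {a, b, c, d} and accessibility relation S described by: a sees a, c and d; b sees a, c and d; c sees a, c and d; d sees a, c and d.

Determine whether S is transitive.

Yes

Transitive: yes — every two-step S-path is closed by a direct edge.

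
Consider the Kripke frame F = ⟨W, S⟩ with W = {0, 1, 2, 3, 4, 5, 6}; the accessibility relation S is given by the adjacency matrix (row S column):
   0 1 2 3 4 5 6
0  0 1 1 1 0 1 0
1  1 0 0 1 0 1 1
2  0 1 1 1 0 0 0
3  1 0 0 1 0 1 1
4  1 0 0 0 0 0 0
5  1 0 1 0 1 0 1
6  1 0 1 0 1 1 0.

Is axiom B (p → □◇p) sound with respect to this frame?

The schema B characterises exactly the symmetric frames.
Symmetric: no — 0 S 2 but not 2 S 0.

No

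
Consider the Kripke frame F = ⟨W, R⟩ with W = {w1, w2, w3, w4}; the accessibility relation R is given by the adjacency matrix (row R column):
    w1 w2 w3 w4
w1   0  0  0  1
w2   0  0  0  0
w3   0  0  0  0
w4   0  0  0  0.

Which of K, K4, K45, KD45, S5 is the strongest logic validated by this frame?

K4

Transitive (axiom 4): yes — every two-step R-path is closed by a direct edge.
Euclidean (axiom 5): no — w1 R w4 and w1 R w4, but not w4 R w4.
Serial (axiom D): no — w2 has no R-successor.
Reflexive (axiom T): no — w1 is not related to itself.
So F validates K, K4; K45 would additionally require R to be Euclidean. The strongest is K4.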